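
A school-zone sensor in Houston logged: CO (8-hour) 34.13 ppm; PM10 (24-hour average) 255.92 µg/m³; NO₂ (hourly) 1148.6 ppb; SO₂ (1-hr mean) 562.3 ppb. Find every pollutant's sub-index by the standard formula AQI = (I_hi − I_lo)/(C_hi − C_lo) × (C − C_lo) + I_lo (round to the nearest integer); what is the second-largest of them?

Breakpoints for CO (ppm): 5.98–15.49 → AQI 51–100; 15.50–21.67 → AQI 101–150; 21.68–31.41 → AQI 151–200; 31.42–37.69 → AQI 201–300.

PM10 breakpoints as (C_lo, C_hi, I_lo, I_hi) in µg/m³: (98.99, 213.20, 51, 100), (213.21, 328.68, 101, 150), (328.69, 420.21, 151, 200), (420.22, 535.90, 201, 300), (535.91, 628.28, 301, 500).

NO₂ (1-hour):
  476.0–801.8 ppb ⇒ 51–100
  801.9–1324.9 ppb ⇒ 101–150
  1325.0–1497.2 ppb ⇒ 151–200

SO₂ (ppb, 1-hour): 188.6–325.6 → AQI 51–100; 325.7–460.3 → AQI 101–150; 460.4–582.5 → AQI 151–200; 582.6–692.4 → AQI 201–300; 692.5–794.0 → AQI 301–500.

CO: 34.13 ∈ [31.42, 37.69] ↔ index [201, 300].
201 + (34.13−31.42)·(300−201)/(37.69−31.42) = 201 + 2.71·99/6.27 ≈ 243.79, so AQI = 244.
PM10: 255.92 ∈ [213.21, 328.68] ↔ index [101, 150].
101 + (255.92−213.21)·(150−101)/(328.68−213.21) = 101 + 42.71·49/115.47 ≈ 119.12, so AQI = 119.
NO₂ 1148.6: bracket 801.9–1324.9 → index 101–150; slope 49/523.0, offset 346.7.
AQI = 101 + 49/523.0·346.7 ≈ 133.48 ⇒ 133.
SO₂: 562.3 lies in 460.4–582.5, so I_lo=151, I_hi=200, C_lo=460.4, C_hi=582.5.
(200−151)/(582.5−460.4) × (562.3−460.4) + 151 = 49/122.1 × 101.9 + 151 ≈ 191.89 → 192.
Sub-indices: CO→244, PM10→119, NO₂→133, SO₂→192. Ranked high→low: 244, 192, 133, 119. Second-highest sub-index = 192.

192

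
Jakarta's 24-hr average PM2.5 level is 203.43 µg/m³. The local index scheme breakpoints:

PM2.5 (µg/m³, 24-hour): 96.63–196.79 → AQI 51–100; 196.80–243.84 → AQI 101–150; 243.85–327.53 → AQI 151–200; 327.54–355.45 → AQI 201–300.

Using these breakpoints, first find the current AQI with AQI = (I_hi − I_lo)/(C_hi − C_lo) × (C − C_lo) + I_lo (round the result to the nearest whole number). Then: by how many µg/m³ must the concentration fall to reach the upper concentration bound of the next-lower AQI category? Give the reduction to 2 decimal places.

6.64

PM2.5 203.43: bracket 196.80–243.84 → index 101–150; slope 49/47.04, offset 6.63.
AQI = 101 + 49/47.04·6.63 ≈ 107.91 ⇒ 108.
Current AQI 108 is in the Unhealthy for Sensitive Groups range (101–150). The next-lower category tops out at AQI 100, whose upper concentration bound is 196.79 µg/m³.
Reduction needed = 203.43 − 196.79 = 6.64 µg/m³.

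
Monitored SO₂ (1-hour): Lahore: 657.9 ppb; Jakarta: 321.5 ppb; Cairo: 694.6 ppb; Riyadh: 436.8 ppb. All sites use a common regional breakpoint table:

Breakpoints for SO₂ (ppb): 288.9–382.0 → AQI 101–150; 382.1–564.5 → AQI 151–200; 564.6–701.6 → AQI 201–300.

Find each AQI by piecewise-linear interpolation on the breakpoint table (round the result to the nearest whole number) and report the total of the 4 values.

Lahore: 657.9 ∈ [564.6, 701.6] ↔ index [201, 300].
201 + (657.9−564.6)·(300−201)/(701.6−564.6) = 201 + 93.3·99/137.0 ≈ 268.42, so AQI = 268.
Jakarta: 321.5 lies in 288.9–382.0, so I_lo=101, I_hi=150, C_lo=288.9, C_hi=382.0.
(150−101)/(382.0−288.9) × (321.5−288.9) + 101 = 49/93.1 × 32.6 + 101 ≈ 118.16 → 118.
Cairo: 694.6 lies in 564.6–701.6, so I_lo=201, I_hi=300, C_lo=564.6, C_hi=701.6.
(300−201)/(701.6−564.6) × (694.6−564.6) + 201 = 99/137.0 × 130.0 + 201 ≈ 294.94 → 295.
Riyadh: row 382.1–564.5 (AQI 151–200). (200−151)·(436.8−382.1)/(564.5−382.1) + 151 = 49·54.7/182.4 + 151 ≈ 165.69 → 166.
AQIs: Lahore=268, Jakarta=118, Cairo=295, Riyadh=166. Sum = 268 + 118 + 295 + 166 = 847.

847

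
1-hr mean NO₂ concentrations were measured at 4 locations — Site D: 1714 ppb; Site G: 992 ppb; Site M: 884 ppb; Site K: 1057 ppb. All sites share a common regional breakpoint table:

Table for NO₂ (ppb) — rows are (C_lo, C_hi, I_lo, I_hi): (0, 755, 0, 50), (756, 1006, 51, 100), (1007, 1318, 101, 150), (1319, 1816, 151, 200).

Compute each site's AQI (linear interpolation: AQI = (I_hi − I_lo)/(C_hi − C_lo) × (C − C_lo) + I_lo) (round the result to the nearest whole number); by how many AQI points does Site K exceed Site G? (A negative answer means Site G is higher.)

12

Site D 1714: bracket 1319–1816 → index 151–200; slope 49/497, offset 395.
AQI = 151 + 49/497·395 ≈ 189.94 ⇒ 190.
Site G: 992 lies in 756–1006, so I_lo=51, I_hi=100, C_lo=756, C_hi=1006.
(100−51)/(1006−756) × (992−756) + 51 = 49/250 × 236 + 51 ≈ 97.26 → 97.
Site M 884: bracket 756–1006 → index 51–100; slope 49/250, offset 128.
AQI = 51 + 49/250·128 ≈ 76.09 ⇒ 76.
Site K: 1057 lies in 1007–1318, so I_lo=101, I_hi=150, C_lo=1007, C_hi=1318.
(150−101)/(1318−1007) × (1057−1007) + 101 = 49/311 × 50 + 101 ≈ 108.88 → 109.
AQIs: Site D=190, Site G=97, Site M=76, Site K=109. Site K (109) − Site G (97) = 12.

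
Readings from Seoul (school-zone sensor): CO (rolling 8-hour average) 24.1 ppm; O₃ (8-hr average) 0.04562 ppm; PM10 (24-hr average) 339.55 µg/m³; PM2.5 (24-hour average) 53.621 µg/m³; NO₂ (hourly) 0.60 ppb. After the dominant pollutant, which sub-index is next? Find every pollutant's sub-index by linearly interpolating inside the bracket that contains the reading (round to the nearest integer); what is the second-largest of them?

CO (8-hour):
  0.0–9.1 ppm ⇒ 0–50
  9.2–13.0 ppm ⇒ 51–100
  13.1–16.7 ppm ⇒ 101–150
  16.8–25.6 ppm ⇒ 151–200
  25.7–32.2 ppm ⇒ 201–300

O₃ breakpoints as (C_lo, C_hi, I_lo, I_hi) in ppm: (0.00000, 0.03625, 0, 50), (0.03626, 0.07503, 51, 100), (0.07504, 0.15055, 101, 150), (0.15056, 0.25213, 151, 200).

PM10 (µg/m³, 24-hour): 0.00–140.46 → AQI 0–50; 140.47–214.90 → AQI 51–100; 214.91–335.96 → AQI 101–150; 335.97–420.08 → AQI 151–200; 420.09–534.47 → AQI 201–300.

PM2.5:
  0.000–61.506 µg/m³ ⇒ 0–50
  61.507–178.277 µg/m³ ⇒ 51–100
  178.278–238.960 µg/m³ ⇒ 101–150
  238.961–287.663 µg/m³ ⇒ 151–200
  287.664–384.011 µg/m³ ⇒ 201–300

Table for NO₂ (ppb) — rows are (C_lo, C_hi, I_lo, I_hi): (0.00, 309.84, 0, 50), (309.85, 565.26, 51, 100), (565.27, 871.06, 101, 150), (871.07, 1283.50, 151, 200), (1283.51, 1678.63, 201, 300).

CO 24.1: bracket 16.8–25.6 → index 151–200; slope 49/8.8, offset 7.3.
AQI = 151 + 49/8.8·7.3 ≈ 191.65 ⇒ 192.
O₃: 0.04562 ∈ [0.03626, 0.07503] ↔ index [51, 100].
51 + (0.04562−0.03626)·(100−51)/(0.07503−0.03626) = 51 + 0.00936·49/0.03877 ≈ 62.83, so AQI = 63.
PM10: row 335.97–420.08 (AQI 151–200). (200−151)·(339.55−335.97)/(420.08−335.97) + 151 = 49·3.58/84.11 + 151 ≈ 153.09 → 153.
PM2.5: 53.621 lies in 0.000–61.506, so I_lo=0, I_hi=50, C_lo=0.000, C_hi=61.506.
(50−0)/(61.506−0.000) × (53.621−0.000) + 0 = 50/61.506 × 53.621 + 0 ≈ 43.59 → 44.
NO₂: row 0.00–309.84 (AQI 0–50). (50−0)·(0.60−0.00)/(309.84−0.00) + 0 = 50·0.60/309.84 + 0 ≈ 0.10 → 0.
Sub-indices: CO→192, O₃→63, PM10→153, PM2.5→44, NO₂→0. Ranked high→low: 192, 153, 63, 44, 0. Second-highest sub-index = 153.

153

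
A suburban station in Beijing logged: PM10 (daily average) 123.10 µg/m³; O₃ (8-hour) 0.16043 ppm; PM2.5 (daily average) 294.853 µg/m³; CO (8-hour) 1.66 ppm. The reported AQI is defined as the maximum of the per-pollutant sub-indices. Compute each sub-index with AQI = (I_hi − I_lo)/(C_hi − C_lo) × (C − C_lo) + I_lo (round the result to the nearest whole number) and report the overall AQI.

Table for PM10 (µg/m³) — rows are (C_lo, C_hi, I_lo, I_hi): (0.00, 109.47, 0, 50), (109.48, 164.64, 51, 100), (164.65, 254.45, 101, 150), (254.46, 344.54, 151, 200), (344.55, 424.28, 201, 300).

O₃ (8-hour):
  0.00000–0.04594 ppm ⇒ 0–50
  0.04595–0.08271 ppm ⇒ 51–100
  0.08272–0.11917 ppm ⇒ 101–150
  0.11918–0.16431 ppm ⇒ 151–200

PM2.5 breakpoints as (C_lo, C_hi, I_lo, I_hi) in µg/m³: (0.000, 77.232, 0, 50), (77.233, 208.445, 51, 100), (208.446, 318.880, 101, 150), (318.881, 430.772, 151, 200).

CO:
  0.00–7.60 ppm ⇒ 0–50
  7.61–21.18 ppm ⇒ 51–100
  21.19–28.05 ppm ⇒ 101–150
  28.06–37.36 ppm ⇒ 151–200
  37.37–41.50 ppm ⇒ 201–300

196

PM10 123.10: bracket 109.48–164.64 → index 51–100; slope 49/55.16, offset 13.62.
AQI = 51 + 49/55.16·13.62 ≈ 63.10 ⇒ 63.
O₃: row 0.11918–0.16431 (AQI 151–200). (200−151)·(0.16043−0.11918)/(0.16431−0.11918) + 151 = 49·0.04125/0.04513 + 151 ≈ 195.79 → 196.
PM2.5: row 208.446–318.880 (AQI 101–150). (150−101)·(294.853−208.446)/(318.880−208.446) + 101 = 49·86.407/110.434 + 101 ≈ 139.34 → 139.
CO 1.66: bracket 0.00–7.60 → index 0–50; slope 50/7.60, offset 1.66.
AQI = 0 + 50/7.60·1.66 ≈ 10.92 ⇒ 11.
Sub-indices: PM10→63, O₃→196, PM2.5→139, CO→11. Overall AQI = max = 196; dominant pollutant is O₃.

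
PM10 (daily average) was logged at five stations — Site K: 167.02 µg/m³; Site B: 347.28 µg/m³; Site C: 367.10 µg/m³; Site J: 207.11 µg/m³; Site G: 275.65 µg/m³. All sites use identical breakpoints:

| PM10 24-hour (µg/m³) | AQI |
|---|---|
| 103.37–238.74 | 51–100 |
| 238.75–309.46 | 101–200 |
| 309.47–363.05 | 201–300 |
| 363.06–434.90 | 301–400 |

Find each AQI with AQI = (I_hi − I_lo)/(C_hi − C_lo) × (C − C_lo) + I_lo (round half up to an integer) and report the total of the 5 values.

894

Site K: 167.02 lies in 103.37–238.74, so I_lo=51, I_hi=100, C_lo=103.37, C_hi=238.74.
(100−51)/(238.74−103.37) × (167.02−103.37) + 51 = 49/135.37 × 63.65 + 51 ≈ 74.04 → 74.
Site B: 347.28 lies in 309.47–363.05, so I_lo=201, I_hi=300, C_lo=309.47, C_hi=363.05.
(300−201)/(363.05−309.47) × (347.28−309.47) + 201 = 99/53.58 × 37.81 + 201 ≈ 270.86 → 271.
Site C: 367.10 lies in 363.06–434.90, so I_lo=301, I_hi=400, C_lo=363.06, C_hi=434.90.
(400−301)/(434.90−363.06) × (367.10−363.06) + 301 = 99/71.84 × 4.04 + 301 ≈ 306.57 → 307.
Site J: row 103.37–238.74 (AQI 51–100). (100−51)·(207.11−103.37)/(238.74−103.37) + 51 = 49·103.74/135.37 + 51 ≈ 88.55 → 89.
Site G: 275.65 lies in 238.75–309.46, so I_lo=101, I_hi=200, C_lo=238.75, C_hi=309.46.
(200−101)/(309.46−238.75) × (275.65−238.75) + 101 = 99/70.71 × 36.90 + 101 ≈ 152.66 → 153.
AQIs: Site K=74, Site B=271, Site C=307, Site J=89, Site G=153. Sum = 74 + 271 + 307 + 89 + 153 = 894.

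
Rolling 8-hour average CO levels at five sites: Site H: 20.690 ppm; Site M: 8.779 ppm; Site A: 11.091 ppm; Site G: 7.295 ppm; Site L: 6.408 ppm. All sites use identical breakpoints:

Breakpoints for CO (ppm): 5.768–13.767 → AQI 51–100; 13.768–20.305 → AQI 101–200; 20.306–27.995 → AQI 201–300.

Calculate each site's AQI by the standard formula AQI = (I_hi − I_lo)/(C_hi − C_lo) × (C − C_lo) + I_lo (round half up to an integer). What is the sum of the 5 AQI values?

Site H: 20.690 ∈ [20.306, 27.995] ↔ index [201, 300].
201 + (20.690−20.306)·(300−201)/(27.995−20.306) = 201 + 0.384·99/7.689 ≈ 205.94, so AQI = 206.
Site M: row 5.768–13.767 (AQI 51–100). (100−51)·(8.779−5.768)/(13.767−5.768) + 51 = 49·3.011/7.999 + 51 ≈ 69.44 → 69.
Site A 11.091: bracket 5.768–13.767 → index 51–100; slope 49/7.999, offset 5.323.
AQI = 51 + 49/7.999·5.323 ≈ 83.61 ⇒ 84.
Site G: 7.295 ∈ [5.768, 13.767] ↔ index [51, 100].
51 + (7.295−5.768)·(100−51)/(13.767−5.768) = 51 + 1.527·49/7.999 ≈ 60.35, so AQI = 60.
Site L: row 5.768–13.767 (AQI 51–100). (100−51)·(6.408−5.768)/(13.767−5.768) + 51 = 49·0.640/7.999 + 51 ≈ 54.92 → 55.
AQIs: Site H=206, Site M=69, Site A=84, Site G=60, Site L=55. Sum = 206 + 69 + 84 + 60 + 55 = 474.

474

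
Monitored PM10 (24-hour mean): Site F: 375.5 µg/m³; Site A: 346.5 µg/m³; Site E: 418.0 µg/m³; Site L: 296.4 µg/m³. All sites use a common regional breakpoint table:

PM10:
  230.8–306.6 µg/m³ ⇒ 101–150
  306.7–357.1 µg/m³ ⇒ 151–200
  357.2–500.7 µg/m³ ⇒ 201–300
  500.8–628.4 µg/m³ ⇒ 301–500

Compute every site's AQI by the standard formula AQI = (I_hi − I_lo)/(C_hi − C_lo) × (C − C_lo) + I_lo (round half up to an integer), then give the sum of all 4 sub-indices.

790

Site F: 375.5 ∈ [357.2, 500.7] ↔ index [201, 300].
201 + (375.5−357.2)·(300−201)/(500.7−357.2) = 201 + 18.3·99/143.5 ≈ 213.63, so AQI = 214.
Site A 346.5: bracket 306.7–357.1 → index 151–200; slope 49/50.4, offset 39.8.
AQI = 151 + 49/50.4·39.8 ≈ 189.69 ⇒ 190.
Site E: 418.0 lies in 357.2–500.7, so I_lo=201, I_hi=300, C_lo=357.2, C_hi=500.7.
(300−201)/(500.7−357.2) × (418.0−357.2) + 201 = 99/143.5 × 60.8 + 201 ≈ 242.95 → 243.
Site L: 296.4 lies in 230.8–306.6, so I_lo=101, I_hi=150, C_lo=230.8, C_hi=306.6.
(150−101)/(306.6−230.8) × (296.4−230.8) + 101 = 49/75.8 × 65.6 + 101 ≈ 143.41 → 143.
AQIs: Site F=214, Site A=190, Site E=243, Site L=143. Sum = 214 + 190 + 243 + 143 = 790.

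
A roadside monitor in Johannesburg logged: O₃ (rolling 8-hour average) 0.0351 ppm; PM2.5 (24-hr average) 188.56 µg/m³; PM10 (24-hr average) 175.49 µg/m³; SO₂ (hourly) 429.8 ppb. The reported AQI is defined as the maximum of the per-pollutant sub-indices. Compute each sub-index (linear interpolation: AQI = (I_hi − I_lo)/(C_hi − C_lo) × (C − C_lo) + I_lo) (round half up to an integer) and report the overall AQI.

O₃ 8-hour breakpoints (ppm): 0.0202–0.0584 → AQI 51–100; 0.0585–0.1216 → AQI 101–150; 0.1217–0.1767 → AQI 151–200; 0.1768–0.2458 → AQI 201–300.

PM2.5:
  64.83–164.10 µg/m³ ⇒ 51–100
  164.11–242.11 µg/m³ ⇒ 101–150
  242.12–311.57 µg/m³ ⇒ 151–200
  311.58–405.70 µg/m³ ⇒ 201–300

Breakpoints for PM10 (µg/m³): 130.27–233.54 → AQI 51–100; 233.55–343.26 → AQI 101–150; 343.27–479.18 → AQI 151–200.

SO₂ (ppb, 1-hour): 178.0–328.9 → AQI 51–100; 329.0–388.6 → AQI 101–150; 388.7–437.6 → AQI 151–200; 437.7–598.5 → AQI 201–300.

O₃: 0.0351 ∈ [0.0202, 0.0584] ↔ index [51, 100].
51 + (0.0351−0.0202)·(100−51)/(0.0584−0.0202) = 51 + 0.0149·49/0.0382 ≈ 70.11, so AQI = 70.
PM2.5 188.56: bracket 164.11–242.11 → index 101–150; slope 49/78.00, offset 24.45.
AQI = 101 + 49/78.00·24.45 ≈ 116.36 ⇒ 116.
PM10: 175.49 lies in 130.27–233.54, so I_lo=51, I_hi=100, C_lo=130.27, C_hi=233.54.
(100−51)/(233.54−130.27) × (175.49−130.27) + 51 = 49/103.27 × 45.22 + 51 ≈ 72.46 → 72.
SO₂: 429.8 lies in 388.7–437.6, so I_lo=151, I_hi=200, C_lo=388.7, C_hi=437.6.
(200−151)/(437.6−388.7) × (429.8−388.7) + 151 = 49/48.9 × 41.1 + 151 ≈ 192.18 → 192.
Sub-indices: O₃→70, PM2.5→116, PM10→72, SO₂→192. Overall AQI = max = 192; dominant pollutant is SO₂.
AQI 192: Unhealthy.

192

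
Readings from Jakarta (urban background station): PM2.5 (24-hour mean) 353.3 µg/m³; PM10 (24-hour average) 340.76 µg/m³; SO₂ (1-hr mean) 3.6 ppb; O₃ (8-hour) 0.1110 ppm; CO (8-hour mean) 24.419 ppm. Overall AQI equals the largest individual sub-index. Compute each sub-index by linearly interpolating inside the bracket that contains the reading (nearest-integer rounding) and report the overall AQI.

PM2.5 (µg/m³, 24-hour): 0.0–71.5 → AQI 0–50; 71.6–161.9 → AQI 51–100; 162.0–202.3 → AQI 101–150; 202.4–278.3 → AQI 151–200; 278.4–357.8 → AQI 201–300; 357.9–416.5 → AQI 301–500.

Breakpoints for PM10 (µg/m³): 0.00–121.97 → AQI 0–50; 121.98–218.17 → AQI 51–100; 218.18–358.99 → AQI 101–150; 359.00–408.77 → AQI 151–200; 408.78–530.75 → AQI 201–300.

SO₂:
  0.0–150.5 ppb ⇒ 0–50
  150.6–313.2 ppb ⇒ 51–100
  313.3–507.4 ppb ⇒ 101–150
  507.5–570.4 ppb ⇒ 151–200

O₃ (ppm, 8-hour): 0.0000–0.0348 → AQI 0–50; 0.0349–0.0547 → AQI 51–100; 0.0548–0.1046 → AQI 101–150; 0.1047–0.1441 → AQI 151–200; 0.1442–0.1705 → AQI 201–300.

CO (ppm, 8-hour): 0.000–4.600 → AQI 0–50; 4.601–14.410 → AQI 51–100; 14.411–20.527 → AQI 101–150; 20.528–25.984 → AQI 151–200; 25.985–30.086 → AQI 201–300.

PM2.5 353.3: bracket 278.4–357.8 → index 201–300; slope 99/79.4, offset 74.9.
AQI = 201 + 99/79.4·74.9 ≈ 294.39 ⇒ 294.
PM10 340.76: bracket 218.18–358.99 → index 101–150; slope 49/140.81, offset 122.58.
AQI = 101 + 49/140.81·122.58 ≈ 143.66 ⇒ 144.
SO₂ 3.6: bracket 0.0–150.5 → index 0–50; slope 50/150.5, offset 3.6.
AQI = 0 + 50/150.5·3.6 ≈ 1.20 ⇒ 1.
O₃: row 0.1047–0.1441 (AQI 151–200). (200−151)·(0.1110−0.1047)/(0.1441−0.1047) + 151 = 49·0.0063/0.0394 + 151 ≈ 158.84 → 159.
CO: 24.419 lies in 20.528–25.984, so I_lo=151, I_hi=200, C_lo=20.528, C_hi=25.984.
(200−151)/(25.984−20.528) × (24.419−20.528) + 151 = 49/5.456 × 3.891 + 151 ≈ 185.94 → 186.
Sub-indices: PM2.5→294, PM10→144, SO₂→1, O₃→159, CO→186. Overall AQI = max = 294; dominant pollutant is PM2.5.
AQI 294: Very Unhealthy.

294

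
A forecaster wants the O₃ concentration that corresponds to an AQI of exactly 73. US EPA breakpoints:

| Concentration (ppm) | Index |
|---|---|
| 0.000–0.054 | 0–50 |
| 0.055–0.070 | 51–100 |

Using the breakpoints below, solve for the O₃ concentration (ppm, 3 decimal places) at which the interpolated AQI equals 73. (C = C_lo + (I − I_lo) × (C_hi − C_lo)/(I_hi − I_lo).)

0.062

AQI 73 lies in the 51–100 band, which corresponds to 0.055–0.070 ppm.
C = 0.055 + (73−51)×(0.070−0.055)/(100−51) = 0.055 + 22×0.015/49 ≈ 0.06173 ppm → 0.062 ppm to 3 dp.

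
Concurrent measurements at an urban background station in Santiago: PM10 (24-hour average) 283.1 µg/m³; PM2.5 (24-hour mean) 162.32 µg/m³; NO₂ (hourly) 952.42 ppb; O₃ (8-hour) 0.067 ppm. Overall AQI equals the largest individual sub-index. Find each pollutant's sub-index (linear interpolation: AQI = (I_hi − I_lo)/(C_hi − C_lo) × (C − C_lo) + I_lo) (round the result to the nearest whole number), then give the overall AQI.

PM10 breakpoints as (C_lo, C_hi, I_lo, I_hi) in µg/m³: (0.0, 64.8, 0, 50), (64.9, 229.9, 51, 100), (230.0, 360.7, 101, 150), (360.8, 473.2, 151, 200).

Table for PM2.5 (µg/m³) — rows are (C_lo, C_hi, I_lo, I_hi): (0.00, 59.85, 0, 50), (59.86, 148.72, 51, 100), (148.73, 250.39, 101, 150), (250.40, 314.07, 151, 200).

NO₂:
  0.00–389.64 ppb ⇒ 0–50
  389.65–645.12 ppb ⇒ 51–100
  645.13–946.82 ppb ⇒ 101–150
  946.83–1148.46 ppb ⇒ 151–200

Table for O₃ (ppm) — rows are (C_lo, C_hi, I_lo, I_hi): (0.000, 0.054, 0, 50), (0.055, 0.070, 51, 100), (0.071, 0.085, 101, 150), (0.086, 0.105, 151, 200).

152

PM10: 283.1 lies in 230.0–360.7, so I_lo=101, I_hi=150, C_lo=230.0, C_hi=360.7.
(150−101)/(360.7−230.0) × (283.1−230.0) + 101 = 49/130.7 × 53.1 + 101 ≈ 120.91 → 121.
PM2.5: 162.32 lies in 148.73–250.39, so I_lo=101, I_hi=150, C_lo=148.73, C_hi=250.39.
(150−101)/(250.39−148.73) × (162.32−148.73) + 101 = 49/101.66 × 13.59 + 101 ≈ 107.55 → 108.
NO₂ 952.42: bracket 946.83–1148.46 → index 151–200; slope 49/201.63, offset 5.59.
AQI = 151 + 49/201.63·5.59 ≈ 152.36 ⇒ 152.
O₃: 0.067 lies in 0.055–0.070, so I_lo=51, I_hi=100, C_lo=0.055, C_hi=0.070.
(100−51)/(0.070−0.055) × (0.067−0.055) + 51 = 49/0.015 × 0.012 + 51 ≈ 90.20 → 90.
Sub-indices: PM10→121, PM2.5→108, NO₂→152, O₃→90. Overall AQI = max = 152; dominant pollutant is NO₂.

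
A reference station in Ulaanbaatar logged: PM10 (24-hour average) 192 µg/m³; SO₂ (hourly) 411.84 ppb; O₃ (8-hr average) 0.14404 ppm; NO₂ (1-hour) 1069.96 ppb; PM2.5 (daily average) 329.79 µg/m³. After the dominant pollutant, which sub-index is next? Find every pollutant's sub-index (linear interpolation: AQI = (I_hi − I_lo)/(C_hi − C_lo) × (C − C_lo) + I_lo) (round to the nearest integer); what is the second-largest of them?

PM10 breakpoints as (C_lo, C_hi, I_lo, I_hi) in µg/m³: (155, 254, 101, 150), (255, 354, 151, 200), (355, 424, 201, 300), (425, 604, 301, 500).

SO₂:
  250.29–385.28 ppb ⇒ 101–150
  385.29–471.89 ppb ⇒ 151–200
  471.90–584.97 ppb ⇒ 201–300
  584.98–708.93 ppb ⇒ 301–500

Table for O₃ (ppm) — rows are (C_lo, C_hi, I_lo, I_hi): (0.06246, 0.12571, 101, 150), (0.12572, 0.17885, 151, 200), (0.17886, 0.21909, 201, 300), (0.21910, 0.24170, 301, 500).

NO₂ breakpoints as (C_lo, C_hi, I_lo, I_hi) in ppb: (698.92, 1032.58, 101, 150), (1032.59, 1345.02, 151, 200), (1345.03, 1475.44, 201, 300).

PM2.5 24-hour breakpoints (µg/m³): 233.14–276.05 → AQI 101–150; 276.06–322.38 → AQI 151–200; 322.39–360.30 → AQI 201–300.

PM10: 192 ∈ [155, 254] ↔ index [101, 150].
101 + (192−155)·(150−101)/(254−155) = 101 + 37·49/99 ≈ 119.31, so AQI = 119.
SO₂: 411.84 ∈ [385.29, 471.89] ↔ index [151, 200].
151 + (411.84−385.29)·(200−151)/(471.89−385.29) = 151 + 26.55·49/86.60 ≈ 166.02, so AQI = 166.
O₃: 0.14404 ∈ [0.12572, 0.17885] ↔ index [151, 200].
151 + (0.14404−0.12572)·(200−151)/(0.17885−0.12572) = 151 + 0.01832·49/0.05313 ≈ 167.90, so AQI = 168.
NO₂ 1069.96: bracket 1032.59–1345.02 → index 151–200; slope 49/312.43, offset 37.37.
AQI = 151 + 49/312.43·37.37 ≈ 156.86 ⇒ 157.
PM2.5 329.79: bracket 322.39–360.30 → index 201–300; slope 99/37.91, offset 7.40.
AQI = 201 + 99/37.91·7.40 ≈ 220.32 ⇒ 220.
Sub-indices: PM10→119, SO₂→166, O₃→168, NO₂→157, PM2.5→220. Ranked high→low: 220, 168, 166, 157, 119. Second-highest sub-index = 168.

168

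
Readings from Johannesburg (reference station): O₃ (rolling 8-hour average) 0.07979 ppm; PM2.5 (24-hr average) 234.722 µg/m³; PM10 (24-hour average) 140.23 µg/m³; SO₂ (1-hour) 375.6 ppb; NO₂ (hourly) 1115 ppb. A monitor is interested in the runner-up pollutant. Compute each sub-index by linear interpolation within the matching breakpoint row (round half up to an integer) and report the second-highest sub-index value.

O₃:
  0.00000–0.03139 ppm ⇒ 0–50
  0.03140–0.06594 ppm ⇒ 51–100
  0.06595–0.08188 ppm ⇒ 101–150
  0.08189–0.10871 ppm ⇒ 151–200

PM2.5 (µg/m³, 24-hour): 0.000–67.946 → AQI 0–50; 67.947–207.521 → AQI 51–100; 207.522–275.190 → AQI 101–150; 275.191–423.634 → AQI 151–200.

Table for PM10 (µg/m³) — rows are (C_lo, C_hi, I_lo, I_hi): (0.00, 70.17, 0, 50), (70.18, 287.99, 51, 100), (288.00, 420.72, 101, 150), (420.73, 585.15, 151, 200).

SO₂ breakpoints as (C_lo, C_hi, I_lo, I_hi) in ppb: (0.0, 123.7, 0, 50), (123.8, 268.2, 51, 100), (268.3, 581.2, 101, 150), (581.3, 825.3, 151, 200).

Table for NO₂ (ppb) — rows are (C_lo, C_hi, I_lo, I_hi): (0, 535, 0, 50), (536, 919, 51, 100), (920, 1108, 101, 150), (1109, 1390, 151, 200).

O₃ 0.07979: bracket 0.06595–0.08188 → index 101–150; slope 49/0.01593, offset 0.01384.
AQI = 101 + 49/0.01593·0.01384 ≈ 143.57 ⇒ 144.
PM2.5 234.722: bracket 207.522–275.190 → index 101–150; slope 49/67.668, offset 27.200.
AQI = 101 + 49/67.668·27.200 ≈ 120.70 ⇒ 121.
PM10: 140.23 ∈ [70.18, 287.99] ↔ index [51, 100].
51 + (140.23−70.18)·(100−51)/(287.99−70.18) = 51 + 70.05·49/217.81 ≈ 66.76, so AQI = 67.
SO₂: row 268.3–581.2 (AQI 101–150). (150−101)·(375.6−268.3)/(581.2−268.3) + 101 = 49·107.3/312.9 + 101 ≈ 117.80 → 118.
NO₂ 1115: bracket 1109–1390 → index 151–200; slope 49/281, offset 6.
AQI = 151 + 49/281·6 ≈ 152.05 ⇒ 152.
Sub-indices: O₃→144, PM2.5→121, PM10→67, SO₂→118, NO₂→152. Ranked high→low: 152, 144, 121, 118, 67. Second-highest sub-index = 144.

144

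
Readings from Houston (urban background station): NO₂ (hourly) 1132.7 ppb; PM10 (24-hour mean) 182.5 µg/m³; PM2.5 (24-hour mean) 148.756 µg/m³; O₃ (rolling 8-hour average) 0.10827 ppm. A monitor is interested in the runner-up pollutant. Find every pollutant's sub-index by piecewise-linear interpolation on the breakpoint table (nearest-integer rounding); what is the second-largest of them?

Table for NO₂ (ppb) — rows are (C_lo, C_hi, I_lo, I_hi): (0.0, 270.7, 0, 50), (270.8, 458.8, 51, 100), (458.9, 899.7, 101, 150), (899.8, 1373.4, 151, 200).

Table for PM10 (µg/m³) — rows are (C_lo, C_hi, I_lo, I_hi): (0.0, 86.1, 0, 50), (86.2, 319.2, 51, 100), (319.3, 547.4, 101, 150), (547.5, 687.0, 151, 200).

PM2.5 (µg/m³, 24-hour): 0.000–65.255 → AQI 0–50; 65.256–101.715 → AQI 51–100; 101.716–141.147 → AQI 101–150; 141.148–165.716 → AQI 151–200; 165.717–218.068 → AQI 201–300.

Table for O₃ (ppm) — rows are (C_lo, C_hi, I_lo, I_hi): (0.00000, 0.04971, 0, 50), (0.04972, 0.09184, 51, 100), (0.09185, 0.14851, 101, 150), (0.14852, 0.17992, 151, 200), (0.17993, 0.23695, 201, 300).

NO₂: 1132.7 ∈ [899.8, 1373.4] ↔ index [151, 200].
151 + (1132.7−899.8)·(200−151)/(1373.4−899.8) = 151 + 232.9·49/473.6 ≈ 175.10, so AQI = 175.
PM10: 182.5 lies in 86.2–319.2, so I_lo=51, I_hi=100, C_lo=86.2, C_hi=319.2.
(100−51)/(319.2−86.2) × (182.5−86.2) + 51 = 49/233.0 × 96.3 + 51 ≈ 71.25 → 71.
PM2.5: 148.756 lies in 141.148–165.716, so I_lo=151, I_hi=200, C_lo=141.148, C_hi=165.716.
(200−151)/(165.716−141.148) × (148.756−141.148) + 151 = 49/24.568 × 7.608 + 151 ≈ 166.17 → 166.
O₃ 0.10827: bracket 0.09185–0.14851 → index 101–150; slope 49/0.05666, offset 0.01642.
AQI = 101 + 49/0.05666·0.01642 ≈ 115.20 ⇒ 115.
Sub-indices: NO₂→175, PM10→71, PM2.5→166, O₃→115. Ranked high→low: 175, 166, 115, 71. Second-highest sub-index = 166.

166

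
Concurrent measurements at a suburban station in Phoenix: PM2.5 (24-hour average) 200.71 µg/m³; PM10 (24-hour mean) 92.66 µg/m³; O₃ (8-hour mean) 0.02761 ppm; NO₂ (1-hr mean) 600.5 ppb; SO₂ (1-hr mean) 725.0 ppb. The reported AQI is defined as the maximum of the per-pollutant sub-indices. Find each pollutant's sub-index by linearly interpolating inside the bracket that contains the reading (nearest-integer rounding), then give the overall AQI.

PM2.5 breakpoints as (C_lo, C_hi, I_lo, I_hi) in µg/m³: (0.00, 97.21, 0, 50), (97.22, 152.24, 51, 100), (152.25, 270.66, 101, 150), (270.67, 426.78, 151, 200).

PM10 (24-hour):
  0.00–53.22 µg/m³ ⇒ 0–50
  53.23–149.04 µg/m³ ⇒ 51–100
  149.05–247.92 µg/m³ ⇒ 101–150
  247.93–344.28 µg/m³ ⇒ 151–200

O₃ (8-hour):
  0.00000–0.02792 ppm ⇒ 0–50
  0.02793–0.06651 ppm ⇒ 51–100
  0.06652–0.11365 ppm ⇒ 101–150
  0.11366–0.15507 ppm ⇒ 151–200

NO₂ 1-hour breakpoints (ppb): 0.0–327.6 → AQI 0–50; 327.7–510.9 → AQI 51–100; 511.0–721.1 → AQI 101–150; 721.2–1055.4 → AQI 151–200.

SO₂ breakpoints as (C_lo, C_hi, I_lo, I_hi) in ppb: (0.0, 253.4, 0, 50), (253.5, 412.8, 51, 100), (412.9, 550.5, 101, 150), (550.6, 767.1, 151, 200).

190

PM2.5: row 152.25–270.66 (AQI 101–150). (150−101)·(200.71−152.25)/(270.66−152.25) + 101 = 49·48.46/118.41 + 101 ≈ 121.05 → 121.
PM10: row 53.23–149.04 (AQI 51–100). (100−51)·(92.66−53.23)/(149.04−53.23) + 51 = 49·39.43/95.81 + 51 ≈ 71.17 → 71.
O₃: 0.02761 lies in 0.00000–0.02792, so I_lo=0, I_hi=50, C_lo=0.00000, C_hi=0.02792.
(50−0)/(0.02792−0.00000) × (0.02761−0.00000) + 0 = 50/0.02792 × 0.02761 + 0 ≈ 49.44 → 49.
NO₂ 600.5: bracket 511.0–721.1 → index 101–150; slope 49/210.1, offset 89.5.
AQI = 101 + 49/210.1·89.5 ≈ 121.87 ⇒ 122.
SO₂: row 550.6–767.1 (AQI 151–200). (200−151)·(725.0−550.6)/(767.1−550.6) + 151 = 49·174.4/216.5 + 151 ≈ 190.47 → 190.
Sub-indices: PM2.5→121, PM10→71, O₃→49, NO₂→122, SO₂→190. Overall AQI = max = 190; dominant pollutant is SO₂.
AQI 190: Unhealthy.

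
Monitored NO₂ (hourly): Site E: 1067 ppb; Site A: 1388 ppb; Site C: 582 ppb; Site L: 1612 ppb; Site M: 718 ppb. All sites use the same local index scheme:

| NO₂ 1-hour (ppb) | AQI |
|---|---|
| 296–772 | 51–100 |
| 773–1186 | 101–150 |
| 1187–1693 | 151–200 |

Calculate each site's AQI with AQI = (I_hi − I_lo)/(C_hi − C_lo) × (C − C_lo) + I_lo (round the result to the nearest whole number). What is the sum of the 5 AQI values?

672

Site E: 1067 lies in 773–1186, so I_lo=101, I_hi=150, C_lo=773, C_hi=1186.
(150−101)/(1186−773) × (1067−773) + 101 = 49/413 × 294 + 101 ≈ 135.88 → 136.
Site A 1388: bracket 1187–1693 → index 151–200; slope 49/506, offset 201.
AQI = 151 + 49/506·201 ≈ 170.46 ⇒ 170.
Site C 582: bracket 296–772 → index 51–100; slope 49/476, offset 286.
AQI = 51 + 49/476·286 ≈ 80.44 ⇒ 80.
Site L 1612: bracket 1187–1693 → index 151–200; slope 49/506, offset 425.
AQI = 151 + 49/506·425 ≈ 192.16 ⇒ 192.
Site M: 718 ∈ [296, 772] ↔ index [51, 100].
51 + (718−296)·(100−51)/(772−296) = 51 + 422·49/476 ≈ 94.44, so AQI = 94.
AQIs: Site E=136, Site A=170, Site C=80, Site L=192, Site M=94. Sum = 136 + 170 + 80 + 192 + 94 = 672.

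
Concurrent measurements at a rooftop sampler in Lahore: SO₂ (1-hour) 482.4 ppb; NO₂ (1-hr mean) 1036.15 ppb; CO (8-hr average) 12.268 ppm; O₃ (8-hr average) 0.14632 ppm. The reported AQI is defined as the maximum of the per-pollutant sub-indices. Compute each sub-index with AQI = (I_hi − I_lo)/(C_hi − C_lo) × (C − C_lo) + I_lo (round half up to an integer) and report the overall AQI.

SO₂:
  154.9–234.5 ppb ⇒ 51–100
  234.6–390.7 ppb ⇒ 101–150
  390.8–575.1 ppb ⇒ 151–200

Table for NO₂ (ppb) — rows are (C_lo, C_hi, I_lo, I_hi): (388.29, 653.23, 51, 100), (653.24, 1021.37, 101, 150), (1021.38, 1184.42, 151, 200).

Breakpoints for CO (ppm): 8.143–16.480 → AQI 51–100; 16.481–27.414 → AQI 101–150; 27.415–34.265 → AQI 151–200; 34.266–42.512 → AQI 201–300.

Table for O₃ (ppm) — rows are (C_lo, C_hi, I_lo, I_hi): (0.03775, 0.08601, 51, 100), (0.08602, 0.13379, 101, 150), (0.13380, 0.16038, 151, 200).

175

SO₂ 482.4: bracket 390.8–575.1 → index 151–200; slope 49/184.3, offset 91.6.
AQI = 151 + 49/184.3·91.6 ≈ 175.35 ⇒ 175.
NO₂: row 1021.38–1184.42 (AQI 151–200). (200−151)·(1036.15−1021.38)/(1184.42−1021.38) + 151 = 49·14.77/163.04 + 151 ≈ 155.44 → 155.
CO: row 8.143–16.480 (AQI 51–100). (100−51)·(12.268−8.143)/(16.480−8.143) + 51 = 49·4.125/8.337 + 51 ≈ 75.24 → 75.
O₃: 0.14632 lies in 0.13380–0.16038, so I_lo=151, I_hi=200, C_lo=0.13380, C_hi=0.16038.
(200−151)/(0.16038−0.13380) × (0.14632−0.13380) + 151 = 49/0.02658 × 0.01252 + 151 ≈ 174.08 → 174.
Sub-indices: SO₂→175, NO₂→155, CO→75, O₃→174. Overall AQI = max = 175; dominant pollutant is SO₂.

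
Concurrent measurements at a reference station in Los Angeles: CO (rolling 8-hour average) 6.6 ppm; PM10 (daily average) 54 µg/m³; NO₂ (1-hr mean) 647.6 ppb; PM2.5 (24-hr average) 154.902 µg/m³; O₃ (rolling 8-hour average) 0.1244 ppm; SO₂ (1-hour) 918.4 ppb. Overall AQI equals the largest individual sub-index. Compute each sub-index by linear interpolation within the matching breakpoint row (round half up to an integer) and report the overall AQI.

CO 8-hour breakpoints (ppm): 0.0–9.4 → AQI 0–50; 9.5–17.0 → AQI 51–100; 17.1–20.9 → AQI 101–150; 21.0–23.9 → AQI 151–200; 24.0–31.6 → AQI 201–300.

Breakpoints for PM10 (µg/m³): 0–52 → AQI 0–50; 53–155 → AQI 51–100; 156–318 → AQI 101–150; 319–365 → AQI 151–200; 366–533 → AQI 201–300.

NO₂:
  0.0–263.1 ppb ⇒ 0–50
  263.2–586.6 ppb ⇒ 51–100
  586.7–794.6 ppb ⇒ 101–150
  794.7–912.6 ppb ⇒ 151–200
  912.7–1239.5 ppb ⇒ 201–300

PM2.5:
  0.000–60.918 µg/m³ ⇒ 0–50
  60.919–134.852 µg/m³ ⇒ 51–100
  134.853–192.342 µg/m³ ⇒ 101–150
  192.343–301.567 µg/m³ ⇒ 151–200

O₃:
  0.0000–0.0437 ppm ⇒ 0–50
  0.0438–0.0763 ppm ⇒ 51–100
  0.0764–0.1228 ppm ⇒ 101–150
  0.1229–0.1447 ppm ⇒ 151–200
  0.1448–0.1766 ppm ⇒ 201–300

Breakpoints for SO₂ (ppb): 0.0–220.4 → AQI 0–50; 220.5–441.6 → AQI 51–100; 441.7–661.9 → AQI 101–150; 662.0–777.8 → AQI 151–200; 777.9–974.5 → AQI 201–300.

272

CO: 6.6 lies in 0.0–9.4, so I_lo=0, I_hi=50, C_lo=0.0, C_hi=9.4.
(50−0)/(9.4−0.0) × (6.6−0.0) + 0 = 50/9.4 × 6.6 + 0 ≈ 35.11 → 35.
PM10: 54 lies in 53–155, so I_lo=51, I_hi=100, C_lo=53, C_hi=155.
(100−51)/(155−53) × (54−53) + 51 = 49/102 × 1 + 51 ≈ 51.48 → 51.
NO₂ 647.6: bracket 586.7–794.6 → index 101–150; slope 49/207.9, offset 60.9.
AQI = 101 + 49/207.9·60.9 ≈ 115.35 ⇒ 115.
PM2.5: 154.902 ∈ [134.853, 192.342] ↔ index [101, 150].
101 + (154.902−134.853)·(150−101)/(192.342−134.853) = 101 + 20.049·49/57.489 ≈ 118.09, so AQI = 118.
O₃: row 0.1229–0.1447 (AQI 151–200). (200−151)·(0.1244−0.1229)/(0.1447−0.1229) + 151 = 49·0.0015/0.0218 + 151 ≈ 154.37 → 154.
SO₂: 918.4 lies in 777.9–974.5, so I_lo=201, I_hi=300, C_lo=777.9, C_hi=974.5.
(300−201)/(974.5−777.9) × (918.4−777.9) + 201 = 99/196.6 × 140.5 + 201 ≈ 271.75 → 272.
Sub-indices: CO→35, PM10→51, NO₂→115, PM2.5→118, O₃→154, SO₂→272. Overall AQI = max = 272; dominant pollutant is SO₂.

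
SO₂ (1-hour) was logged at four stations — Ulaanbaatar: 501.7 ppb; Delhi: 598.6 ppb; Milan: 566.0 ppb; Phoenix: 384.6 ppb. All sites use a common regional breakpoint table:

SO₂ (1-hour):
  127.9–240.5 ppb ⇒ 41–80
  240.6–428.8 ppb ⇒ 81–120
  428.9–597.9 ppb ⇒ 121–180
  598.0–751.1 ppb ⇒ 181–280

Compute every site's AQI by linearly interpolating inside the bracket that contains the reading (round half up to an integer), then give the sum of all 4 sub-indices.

Ulaanbaatar 501.7: bracket 428.9–597.9 → index 121–180; slope 59/169.0, offset 72.8.
AQI = 121 + 59/169.0·72.8 ≈ 146.42 ⇒ 146.
Delhi: 598.6 ∈ [598.0, 751.1] ↔ index [181, 280].
181 + (598.6−598.0)·(280−181)/(751.1−598.0) = 181 + 0.6·99/153.1 ≈ 181.39, so AQI = 181.
Milan: 566.0 lies in 428.9–597.9, so I_lo=121, I_hi=180, C_lo=428.9, C_hi=597.9.
(180−121)/(597.9−428.9) × (566.0−428.9) + 121 = 59/169.0 × 137.1 + 121 ≈ 168.86 → 169.
Phoenix: 384.6 lies in 240.6–428.8, so I_lo=81, I_hi=120, C_lo=240.6, C_hi=428.8.
(120−81)/(428.8−240.6) × (384.6−240.6) + 81 = 39/188.2 × 144.0 + 81 ≈ 110.84 → 111.
AQIs: Ulaanbaatar=146, Delhi=181, Milan=169, Phoenix=111. Sum = 146 + 181 + 169 + 111 = 607.

607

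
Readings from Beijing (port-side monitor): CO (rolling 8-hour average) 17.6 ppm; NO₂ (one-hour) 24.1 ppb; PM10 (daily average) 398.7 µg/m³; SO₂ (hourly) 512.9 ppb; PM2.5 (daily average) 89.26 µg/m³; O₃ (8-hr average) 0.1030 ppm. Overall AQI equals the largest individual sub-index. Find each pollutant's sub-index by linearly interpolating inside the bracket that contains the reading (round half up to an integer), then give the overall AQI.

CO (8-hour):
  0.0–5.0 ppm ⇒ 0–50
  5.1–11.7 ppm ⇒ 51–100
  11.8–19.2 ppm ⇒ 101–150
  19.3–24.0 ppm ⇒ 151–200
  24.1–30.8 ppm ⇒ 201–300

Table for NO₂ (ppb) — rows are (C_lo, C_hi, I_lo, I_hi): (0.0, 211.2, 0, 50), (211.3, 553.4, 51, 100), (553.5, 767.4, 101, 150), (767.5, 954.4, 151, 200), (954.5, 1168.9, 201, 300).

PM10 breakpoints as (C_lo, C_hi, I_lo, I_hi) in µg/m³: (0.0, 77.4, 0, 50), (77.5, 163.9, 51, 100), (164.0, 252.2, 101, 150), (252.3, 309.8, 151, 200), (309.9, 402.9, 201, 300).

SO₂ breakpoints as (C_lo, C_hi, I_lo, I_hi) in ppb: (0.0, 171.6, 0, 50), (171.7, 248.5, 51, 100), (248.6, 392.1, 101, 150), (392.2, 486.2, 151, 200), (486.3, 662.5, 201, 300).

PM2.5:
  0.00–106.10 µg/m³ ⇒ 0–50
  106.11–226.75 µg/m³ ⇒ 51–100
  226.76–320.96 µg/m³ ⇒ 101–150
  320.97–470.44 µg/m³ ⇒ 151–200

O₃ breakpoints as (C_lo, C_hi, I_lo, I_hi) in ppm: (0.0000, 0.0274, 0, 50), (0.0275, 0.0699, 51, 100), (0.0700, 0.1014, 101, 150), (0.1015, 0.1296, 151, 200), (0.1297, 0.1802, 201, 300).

CO 17.6: bracket 11.8–19.2 → index 101–150; slope 49/7.4, offset 5.8.
AQI = 101 + 49/7.4·5.8 ≈ 139.41 ⇒ 139.
NO₂: 24.1 lies in 0.0–211.2, so I_lo=0, I_hi=50, C_lo=0.0, C_hi=211.2.
(50−0)/(211.2−0.0) × (24.1−0.0) + 0 = 50/211.2 × 24.1 + 0 ≈ 5.71 → 6.
PM10 398.7: bracket 309.9–402.9 → index 201–300; slope 99/93.0, offset 88.8.
AQI = 201 + 99/93.0·88.8 ≈ 295.53 ⇒ 296.
SO₂: 512.9 ∈ [486.3, 662.5] ↔ index [201, 300].
201 + (512.9−486.3)·(300−201)/(662.5−486.3) = 201 + 26.6·99/176.2 ≈ 215.95, so AQI = 216.
PM2.5: row 0.00–106.10 (AQI 0–50). (50−0)·(89.26−0.00)/(106.10−0.00) + 0 = 50·89.26/106.10 + 0 ≈ 42.06 → 42.
O₃: row 0.1015–0.1296 (AQI 151–200). (200−151)·(0.1030−0.1015)/(0.1296−0.1015) + 151 = 49·0.0015/0.0281 + 151 ≈ 153.62 → 154.
Sub-indices: CO→139, NO₂→6, PM10→296, SO₂→216, PM2.5→42, O₃→154. Overall AQI = max = 296; dominant pollutant is PM10.
AQI 296: Very Unhealthy.

296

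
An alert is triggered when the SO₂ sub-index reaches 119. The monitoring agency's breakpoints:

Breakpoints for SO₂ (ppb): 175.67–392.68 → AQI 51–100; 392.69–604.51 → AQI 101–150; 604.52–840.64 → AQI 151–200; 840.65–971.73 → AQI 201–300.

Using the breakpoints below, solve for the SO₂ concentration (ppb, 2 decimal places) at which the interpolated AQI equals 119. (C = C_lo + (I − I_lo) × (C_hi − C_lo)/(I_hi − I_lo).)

470.50

AQI 119 lies in the 101–150 band, which corresponds to 392.69–604.51 ppb.
C = 392.69 + (119−101)×(604.51−392.69)/(150−101) = 392.69 + 18×211.82/49 ≈ 470.5014 ppb → 470.50 ppb to 2 dp.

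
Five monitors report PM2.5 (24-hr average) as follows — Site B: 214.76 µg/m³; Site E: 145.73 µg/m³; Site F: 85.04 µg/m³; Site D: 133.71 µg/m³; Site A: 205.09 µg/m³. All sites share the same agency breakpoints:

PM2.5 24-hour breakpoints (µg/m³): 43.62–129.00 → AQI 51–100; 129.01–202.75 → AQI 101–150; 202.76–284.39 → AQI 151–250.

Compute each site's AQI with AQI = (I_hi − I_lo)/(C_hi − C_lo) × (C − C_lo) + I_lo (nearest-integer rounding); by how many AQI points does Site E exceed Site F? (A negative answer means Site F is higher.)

Site B: 214.76 ∈ [202.76, 284.39] ↔ index [151, 250].
151 + (214.76−202.76)·(250−151)/(284.39−202.76) = 151 + 12.00·99/81.63 ≈ 165.55, so AQI = 166.
Site E: row 129.01–202.75 (AQI 101–150). (150−101)·(145.73−129.01)/(202.75−129.01) + 101 = 49·16.72/73.74 + 101 ≈ 112.11 → 112.
Site F 85.04: bracket 43.62–129.00 → index 51–100; slope 49/85.38, offset 41.42.
AQI = 51 + 49/85.38·41.42 ≈ 74.77 ⇒ 75.
Site D: row 129.01–202.75 (AQI 101–150). (150−101)·(133.71−129.01)/(202.75−129.01) + 101 = 49·4.70/73.74 + 101 ≈ 104.12 → 104.
Site A: row 202.76–284.39 (AQI 151–250). (250−151)·(205.09−202.76)/(284.39−202.76) + 151 = 99·2.33/81.63 + 151 ≈ 153.83 → 154.
AQIs: Site B=166, Site E=112, Site F=75, Site D=104, Site A=154. Site E (112) − Site F (75) = 37.

37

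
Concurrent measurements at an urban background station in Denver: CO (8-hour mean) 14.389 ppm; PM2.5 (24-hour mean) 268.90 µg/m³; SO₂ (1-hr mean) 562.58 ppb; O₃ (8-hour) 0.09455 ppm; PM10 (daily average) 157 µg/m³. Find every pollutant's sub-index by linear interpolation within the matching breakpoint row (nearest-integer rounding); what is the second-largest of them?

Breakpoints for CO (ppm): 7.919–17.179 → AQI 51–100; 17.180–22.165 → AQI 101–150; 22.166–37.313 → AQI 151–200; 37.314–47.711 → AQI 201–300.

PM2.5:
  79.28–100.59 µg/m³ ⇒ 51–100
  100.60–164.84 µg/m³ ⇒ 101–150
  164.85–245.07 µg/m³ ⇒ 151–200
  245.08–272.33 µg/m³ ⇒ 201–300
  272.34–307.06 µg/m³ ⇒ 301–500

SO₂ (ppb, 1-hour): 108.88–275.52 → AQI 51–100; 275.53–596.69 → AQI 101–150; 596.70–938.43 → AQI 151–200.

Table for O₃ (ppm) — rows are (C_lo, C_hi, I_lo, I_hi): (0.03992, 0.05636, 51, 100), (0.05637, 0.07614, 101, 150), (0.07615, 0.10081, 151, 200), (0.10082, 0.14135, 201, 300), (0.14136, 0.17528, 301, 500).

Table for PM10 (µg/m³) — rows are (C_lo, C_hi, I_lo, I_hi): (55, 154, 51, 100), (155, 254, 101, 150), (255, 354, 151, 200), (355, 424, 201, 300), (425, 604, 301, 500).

188

CO 14.389: bracket 7.919–17.179 → index 51–100; slope 49/9.260, offset 6.470.
AQI = 51 + 49/9.260·6.470 ≈ 85.24 ⇒ 85.
PM2.5: 268.90 ∈ [245.08, 272.33] ↔ index [201, 300].
201 + (268.90−245.08)·(300−201)/(272.33−245.08) = 201 + 23.82·99/27.25 ≈ 287.54, so AQI = 288.
SO₂: 562.58 ∈ [275.53, 596.69] ↔ index [101, 150].
101 + (562.58−275.53)·(150−101)/(596.69−275.53) = 101 + 287.05·49/321.16 ≈ 144.80, so AQI = 145.
O₃: row 0.07615–0.10081 (AQI 151–200). (200−151)·(0.09455−0.07615)/(0.10081−0.07615) + 151 = 49·0.01840/0.02466 + 151 ≈ 187.56 → 188.
PM10: 157 ∈ [155, 254] ↔ index [101, 150].
101 + (157−155)·(150−101)/(254−155) = 101 + 2·49/99 ≈ 101.99, so AQI = 102.
Sub-indices: CO→85, PM2.5→288, SO₂→145, O₃→188, PM10→102. Ranked high→low: 288, 188, 145, 102, 85. Second-highest sub-index = 188.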